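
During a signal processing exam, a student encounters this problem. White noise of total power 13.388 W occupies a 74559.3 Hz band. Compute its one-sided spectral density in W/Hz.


Power spectral density:
PSD = P / BW
    = 13.388 / 74559.3
    = 0.00017956 W/Hz

0.00017956 W/Hz


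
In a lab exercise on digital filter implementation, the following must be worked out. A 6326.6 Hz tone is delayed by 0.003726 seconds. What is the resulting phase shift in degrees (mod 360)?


Phase shift from frequency and time delay:
phi = 360 * f * t_delay
    = 360 * 6326.6 * 0.003726
    = 8486.25 degrees
    mod 360 = 206.25 degrees

206.25 degrees


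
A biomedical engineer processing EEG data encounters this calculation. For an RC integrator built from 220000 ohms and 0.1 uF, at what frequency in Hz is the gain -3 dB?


Cutoff frequency of a first-order RC filter:
fc = 1 / (2 * pi * R * C)
C = 0.1 uF = 1e-07 F
fc = 1 / (2 * pi * 220000 * 1e-07)
   = 1 / 0.13823007675795
   = 7.234316 Hz

7.234316 Hz


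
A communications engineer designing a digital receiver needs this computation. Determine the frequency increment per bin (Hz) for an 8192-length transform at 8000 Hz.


DFT frequency resolution:
df = fs / N
   = 8000 / 8192
   = 0.9766 Hz

0.9766 Hz


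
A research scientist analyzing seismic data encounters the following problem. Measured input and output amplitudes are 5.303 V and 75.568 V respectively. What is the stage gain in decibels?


Voltage gain in dB:
G = 20 * log10(Vout / Vin)
  = 20 * log10(75.568 / 5.303)
  = 20 * log10(14.250047)
  = 20 * 1.153816
  = 23.08 dB

23.08 dB


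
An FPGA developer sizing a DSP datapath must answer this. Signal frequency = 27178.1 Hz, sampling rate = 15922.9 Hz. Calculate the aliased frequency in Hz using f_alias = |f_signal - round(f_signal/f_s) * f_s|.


Compute the nearest integer multiple of fs to the signal:
n = round(27178.1 / 15922.9) = 2
f_alias = |27178.1 - 2 * 15922.9|
        = |27178.1 - 31845.8|
        = 4667.7 Hz

4667.7


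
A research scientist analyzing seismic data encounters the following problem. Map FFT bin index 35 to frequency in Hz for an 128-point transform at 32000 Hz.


Frequency of DFT bin k:
f_k = k * fs / N
    = 35 * 32000 / 128
    = 1120000 / 128
    = 8750.0 Hz

8750.0 Hz


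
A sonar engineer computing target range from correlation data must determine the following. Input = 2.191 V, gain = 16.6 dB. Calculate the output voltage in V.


Output voltage from dB gain:
V_out = V_in * 10^(gain_dB / 20)
      = 2.191 * 10^(16.6 / 20)
      = 2.191 * 6.76083
      = 14.813 V

14.813 V


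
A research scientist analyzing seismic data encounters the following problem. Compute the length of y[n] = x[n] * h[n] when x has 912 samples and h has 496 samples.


Linear convolution output length:
L = N + M - 1
  = 912 + 496 - 1
  = 1407 samples

1407


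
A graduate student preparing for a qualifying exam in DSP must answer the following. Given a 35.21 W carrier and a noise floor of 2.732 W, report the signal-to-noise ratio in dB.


SNR in decibels:
SNR = 10 * log10(Ps / Pn)
    = 10 * log10(35.21 / 2.732)
    = 10 * log10(12.888)
    = 10 * 1.1102
    = 11.1 dB

11.1 dB


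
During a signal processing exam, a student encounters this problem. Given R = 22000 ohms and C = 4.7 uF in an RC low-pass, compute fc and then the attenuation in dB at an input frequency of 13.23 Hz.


Step 1 — cutoff frequency:
fc = 1 / (2*pi*R*C)
C = 4.7 uF = 4.7e-06 F
fc = 1 / (2*pi*22000*4.7e-06)
   = 1.53922 Hz

Step 2 — magnitude at f = 13.23 Hz:
|H(f)| = 1 / sqrt(1 + (f/fc)^2)
f/fc = 13.23 / 1.53922 = 8.595263
|H| = 1 / sqrt(1 + 73.878546) = 0.1155637
|H|_dB = 20*log10(0.1155637) = -18.74 dB

fc = 1.53922 Hz; |H(13.23 Hz)| = -18.74 dB


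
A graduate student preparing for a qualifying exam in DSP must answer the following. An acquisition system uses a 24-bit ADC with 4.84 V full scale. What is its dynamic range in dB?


Dynamic range from full-scale to LSB:
V_min = V_max / 2^bits = 4.84 / 2^24
DR = 20 * log10(V_max / V_min)
   = 20 * log10(2^24)
   = 20 * 24 * log10(2)
   = 144.49 dB

144.49 dB


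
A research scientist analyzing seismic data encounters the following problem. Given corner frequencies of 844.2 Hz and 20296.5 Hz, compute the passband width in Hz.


Bandwidth is the difference of -3dB frequencies:
BW = f_high - f_low
   = 20296.5 - 844.2
   = 19452.3 Hz

19452.3 Hz


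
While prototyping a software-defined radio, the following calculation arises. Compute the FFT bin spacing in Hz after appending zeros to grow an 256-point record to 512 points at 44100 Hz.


Frequency resolution after zero-padding:
N_padded = 256 * 2 = 512
df = fs / N_padded
   = 44100 / 512
   = 86.1328 Hz

86.1328 Hz


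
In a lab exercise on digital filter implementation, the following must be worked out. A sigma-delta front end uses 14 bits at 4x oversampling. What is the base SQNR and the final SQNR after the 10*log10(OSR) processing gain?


Step 1 — baseline SQNR at Nyquist:
SQNR_base = 6.02*N + 1.76
          = 6.02*14 + 1.76
          = 86.04 dB

Step 2 — oversampling processing gain:
G = 10*log10(OSR) = 10*log10(4) = 6.02 dB

Step 3 — total:
SQNR_total = 86.04 + 6.02 = 92.06 dB

Base SQNR = 86.04 dB; oversampled SQNR = 92.06 dB


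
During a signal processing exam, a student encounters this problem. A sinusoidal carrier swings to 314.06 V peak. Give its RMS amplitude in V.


RMS voltage for a sinusoidal waveform:
V_rms = V_peak / sqrt(2)
      = 314.06 / 1.414214
      = 222.074 V

222.074 V


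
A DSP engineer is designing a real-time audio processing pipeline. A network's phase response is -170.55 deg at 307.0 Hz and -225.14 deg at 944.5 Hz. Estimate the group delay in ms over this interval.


Group delay from phase difference:
tau = -d(phi)/d(omega)
d(phi) = -54.59 deg = -0.952775 rad
d(omega) = 2*pi*(944.5 - 307.0) = 4005.5306 rad/s
tau = -(-0.952775) / 4005.5306
    = 0.2379 ms

0.2379 ms


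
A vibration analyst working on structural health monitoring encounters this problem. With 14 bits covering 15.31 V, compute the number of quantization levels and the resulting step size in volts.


Step 1 — number of quantization levels:
L = 2^N = 2^14 = 16384

Step 2 — LSB step size:
delta = Vfs / L
      = 15.31 / 16384
      = 0.00093445 V

Levels = 16384; step size = 0.00093445 V


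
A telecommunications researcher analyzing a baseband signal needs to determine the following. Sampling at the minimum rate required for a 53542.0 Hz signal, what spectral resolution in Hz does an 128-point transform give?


Step 1 — Nyquist sampling rate:
fs = 2 * fmax = 2 * 53542.0 = 107084.0 Hz

Step 2 — DFT bin spacing:
df = fs / N = 107084.0 / 128 = 836.5938 Hz

836.5938 Hz


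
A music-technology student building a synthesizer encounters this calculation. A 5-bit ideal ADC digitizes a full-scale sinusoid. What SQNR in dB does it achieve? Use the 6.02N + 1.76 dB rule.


Theoretical SNR for a full-scale sinusoid:
SNR = 6.02 * N + 1.76
    = 6.02 * 5 + 1.76
    = 30.1 + 1.76
    = 31.86 dB

31.86 dB


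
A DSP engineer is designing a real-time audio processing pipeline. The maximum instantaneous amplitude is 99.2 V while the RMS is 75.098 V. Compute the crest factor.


Crest factor is the ratio of peak to RMS:
CF = V_peak / V_rms
   = 99.2 / 75.098
   = 1.3209

1.3209


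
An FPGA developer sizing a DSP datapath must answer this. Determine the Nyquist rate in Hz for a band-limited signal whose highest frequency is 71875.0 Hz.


The Nyquist rate is twice the maximum frequency component.
fs_min = 2 * fmax
      = 2 * 71875.0
      = 143750.0 Hz

143750.0


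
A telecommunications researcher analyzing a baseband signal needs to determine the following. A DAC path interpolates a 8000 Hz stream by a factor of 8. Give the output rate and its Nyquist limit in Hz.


Step 1 — output sample rate after interpolation by L:
fs_out = L * fs_in = 8 * 8000 = 64000 Hz

Step 2 — Nyquist frequency of the output stream:
f_Nyq = fs_out / 2 = 64000 / 2 = 32000.0 Hz

fs_out = 64000 Hz; f_Nyquist = 32000.0 Hz


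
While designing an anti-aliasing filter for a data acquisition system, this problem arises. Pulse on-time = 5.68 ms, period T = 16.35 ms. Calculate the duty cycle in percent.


Duty cycle as a percentage:
DC = (t_on / T) * 100
   = (5.68 / 16.35) * 100
   = 0.347401 * 100
   = 34.74 %

34.74 %


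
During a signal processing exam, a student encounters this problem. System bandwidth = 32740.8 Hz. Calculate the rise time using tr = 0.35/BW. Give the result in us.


Rise time from bandwidth relationship:
tr = 0.35 / BW
   = 0.35 / 32740.8
   = 1.06900259e-05 s
   = 10.69 us

10.69 us


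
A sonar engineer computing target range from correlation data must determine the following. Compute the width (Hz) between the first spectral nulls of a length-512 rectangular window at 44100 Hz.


Main lobe width for a rectangular window:
Width = 2 * fs / N
      = 2 * 44100 / 512
      = 88200 / 512
      = 172.266 Hz

172.266 Hz


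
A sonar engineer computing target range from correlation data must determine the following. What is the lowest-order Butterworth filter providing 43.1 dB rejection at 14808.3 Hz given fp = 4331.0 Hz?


Butterworth filter order formula:
n = log10(10^(A/10) - 1) / (2 * log10(f_stop/f_pass))
10^(43.1/10) - 1 = 20416.3794
f_stop/f_pass = 14808.3 / 4331.0 = 3.4191
n = 4.0362 -> ceil = 5

5


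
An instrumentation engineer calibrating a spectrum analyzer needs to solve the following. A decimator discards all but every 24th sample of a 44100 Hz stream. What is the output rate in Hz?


Decimation reduces the sample rate:
fs_out = fs_in / M
       = 44100 / 24
       = 1837.5 Hz

1837.5 Hz


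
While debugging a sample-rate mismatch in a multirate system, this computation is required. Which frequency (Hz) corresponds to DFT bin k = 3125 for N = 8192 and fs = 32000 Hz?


Frequency of DFT bin k:
f_k = k * fs / N
    = 3125 * 32000 / 8192
    = 100000000 / 8192
    = 12207.031 Hz

12207.031 Hz


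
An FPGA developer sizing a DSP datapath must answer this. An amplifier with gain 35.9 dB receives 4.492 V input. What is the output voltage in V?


Output voltage from dB gain:
V_out = V_in * 10^(gain_dB / 20)
      = 4.492 * 10^(35.9 / 20)
      = 4.492 * 62.373484
      = 280.1817 V

280.1817 V


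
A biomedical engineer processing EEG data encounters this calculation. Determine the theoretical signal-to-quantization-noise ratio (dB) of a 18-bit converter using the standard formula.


Theoretical SNR for a full-scale sinusoid:
SNR = 6.02 * N + 1.76
    = 6.02 * 18 + 1.76
    = 108.36 + 1.76
    = 110.12 dB

110.12 dB


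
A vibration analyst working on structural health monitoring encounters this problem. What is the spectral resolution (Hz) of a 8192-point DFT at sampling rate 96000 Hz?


DFT frequency resolution:
df = fs / N
   = 96000 / 8192
   = 11.7188 Hz

11.7188 Hz


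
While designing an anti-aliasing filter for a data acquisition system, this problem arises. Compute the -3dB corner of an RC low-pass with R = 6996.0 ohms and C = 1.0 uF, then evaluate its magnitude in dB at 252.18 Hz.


Step 1 — cutoff frequency:
fc = 1 / (2*pi*R*C)
C = 1.0 uF = 1e-06 F
fc = 1 / (2*pi*6996.0*1e-06)
   = 22.7494 Hz

Step 2 — magnitude at f = 252.18 Hz:
|H(f)| = 1 / sqrt(1 + (f/fc)^2)
f/fc = 252.18 / 22.7494 = 11.085128
|H| = 1 / sqrt(1 + 122.880063) = 0.0898461
|H|_dB = 20*log10(0.0898461) = -20.93 dB

fc = 22.7494 Hz; |H(252.18 Hz)| = -20.93 dB


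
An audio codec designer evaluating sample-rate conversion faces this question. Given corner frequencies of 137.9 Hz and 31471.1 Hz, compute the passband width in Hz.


Bandwidth is the difference of -3dB frequencies:
BW = f_high - f_low
   = 31471.1 - 137.9
   = 31333.2 Hz

31333.2 Hz


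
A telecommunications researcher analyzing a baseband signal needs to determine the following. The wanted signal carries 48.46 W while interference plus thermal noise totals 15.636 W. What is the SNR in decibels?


SNR in decibels:
SNR = 10 * log10(Ps / Pn)
    = 10 * log10(48.46 / 15.636)
    = 10 * log10(3.0993)
    = 10 * 0.4913
    = 4.91 dB

4.91 dB


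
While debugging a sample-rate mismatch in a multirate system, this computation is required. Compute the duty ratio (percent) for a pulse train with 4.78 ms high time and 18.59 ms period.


Duty cycle as a percentage:
DC = (t_on / T) * 100
   = (4.78 / 18.59) * 100
   = 0.257127 * 100
   = 25.71 %

25.71 %


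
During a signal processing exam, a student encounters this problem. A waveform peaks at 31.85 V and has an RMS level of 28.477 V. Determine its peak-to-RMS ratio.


Crest factor is the ratio of peak to RMS:
CF = V_peak / V_rms
   = 31.85 / 28.477
   = 1.1184

1.1184


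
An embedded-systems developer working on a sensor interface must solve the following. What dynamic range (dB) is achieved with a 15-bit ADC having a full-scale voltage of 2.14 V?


Dynamic range from full-scale to LSB:
V_min = V_max / 2^bits = 2.14 / 2^15
DR = 20 * log10(V_max / V_min)
   = 20 * log10(2^15)
   = 20 * 15 * log10(2)
   = 90.31 dB

90.31 dB


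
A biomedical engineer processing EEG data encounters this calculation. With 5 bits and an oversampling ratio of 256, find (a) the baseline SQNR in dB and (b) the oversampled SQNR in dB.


Step 1 — baseline SQNR at Nyquist:
SQNR_base = 6.02*N + 1.76
          = 6.02*5 + 1.76
          = 31.86 dB

Step 2 — oversampling processing gain:
G = 10*log10(OSR) = 10*log10(256) = 24.08 dB

Step 3 — total:
SQNR_total = 31.86 + 24.08 = 55.94 dB

Base SQNR = 31.86 dB; oversampled SQNR = 55.94 dB


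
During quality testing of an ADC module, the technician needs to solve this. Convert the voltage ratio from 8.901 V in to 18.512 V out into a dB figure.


Voltage gain in dB:
G = 20 * log10(Vout / Vin)
  = 20 * log10(18.512 / 8.901)
  = 20 * log10(2.079766)
  = 20 * 0.318015
  = 6.36 dB

6.36 dB


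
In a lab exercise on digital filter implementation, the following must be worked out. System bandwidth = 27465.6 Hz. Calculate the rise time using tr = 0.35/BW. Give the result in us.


Rise time from bandwidth relationship:
tr = 0.35 / BW
   = 0.35 / 27465.6
   = 1.274321333e-05 s
   = 12.7432 us

12.7432 us


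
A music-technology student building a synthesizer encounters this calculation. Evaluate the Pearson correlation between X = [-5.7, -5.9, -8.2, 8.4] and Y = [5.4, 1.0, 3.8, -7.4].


Pearson correlation coefficient (population):
r = cov(X,Y) / (std(X) * std(Y))
Mean X = -2.85, Mean Y = 0.7
Cov(X,Y) = -30.505
Std(X) = 6.569056, Std(Y) = 4.934572
r = -0.9411

-0.9411


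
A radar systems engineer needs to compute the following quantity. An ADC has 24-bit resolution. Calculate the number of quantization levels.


Number of quantization levels = 2^N
= 2^24
= 16777216

16777216


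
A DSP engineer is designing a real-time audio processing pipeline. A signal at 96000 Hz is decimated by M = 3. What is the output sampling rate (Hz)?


Decimation reduces the sample rate:
fs_out = fs_in / M
       = 96000 / 3
       = 32000.0 Hz

32000.0 Hz


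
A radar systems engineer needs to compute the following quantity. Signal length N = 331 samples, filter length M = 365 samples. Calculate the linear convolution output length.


Linear convolution output length:
L = N + M - 1
  = 331 + 365 - 1
  = 695 samples

695


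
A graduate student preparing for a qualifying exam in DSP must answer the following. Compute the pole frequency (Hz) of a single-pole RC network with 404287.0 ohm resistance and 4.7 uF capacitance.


Cutoff frequency of a first-order RC filter:
fc = 1 / (2 * pi * R * C)
C = 4.7 uF = 4.7e-06 F
fc = 1 / (2 * pi * 404287.0 * 4.7e-06)
   = 1 / 11.938987649933
   = 0.083759 Hz

0.083759 Hz


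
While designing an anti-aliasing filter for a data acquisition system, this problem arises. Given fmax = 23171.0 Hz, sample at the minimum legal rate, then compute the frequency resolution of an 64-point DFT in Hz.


Step 1 — Nyquist sampling rate:
fs = 2 * fmax = 2 * 23171.0 = 46342.0 Hz

Step 2 — DFT bin spacing:
df = fs / N = 46342.0 / 64 = 724.0938 Hz

724.0938 Hz


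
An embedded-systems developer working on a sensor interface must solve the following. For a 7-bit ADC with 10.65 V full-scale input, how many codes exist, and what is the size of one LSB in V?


Step 1 — number of quantization levels:
L = 2^N = 2^7 = 128

Step 2 — LSB step size:
delta = Vfs / L
      = 10.65 / 128
      = 0.08320313 V

Levels = 128; step size = 0.08320313 V


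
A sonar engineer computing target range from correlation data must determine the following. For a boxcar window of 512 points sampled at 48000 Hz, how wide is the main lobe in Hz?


Main lobe width for a rectangular window:
Width = 2 * fs / N
      = 2 * 48000 / 512
      = 96000 / 512
      = 187.5 Hz

187.5 Hz


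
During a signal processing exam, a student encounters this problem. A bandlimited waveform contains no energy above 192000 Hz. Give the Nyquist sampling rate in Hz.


The Nyquist rate is twice the maximum frequency component.
fs_min = 2 * fmax
      = 2 * 192000
      = 384000 Hz

384000


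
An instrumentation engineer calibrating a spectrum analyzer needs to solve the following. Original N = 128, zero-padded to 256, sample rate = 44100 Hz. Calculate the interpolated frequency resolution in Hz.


Frequency resolution after zero-padding:
N_padded = 128 * 2 = 256
df = fs / N_padded
   = 44100 / 256
   = 172.2656 Hz

172.2656 Hz


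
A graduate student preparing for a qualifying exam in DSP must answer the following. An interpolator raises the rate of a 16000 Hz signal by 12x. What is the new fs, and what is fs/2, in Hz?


Step 1 — output sample rate after interpolation by L:
fs_out = L * fs_in = 12 * 16000 = 192000 Hz

Step 2 — Nyquist frequency of the output stream:
f_Nyq = fs_out / 2 = 192000 / 2 = 96000.0 Hz

fs_out = 192000 Hz; f_Nyquist = 96000.0 Hz


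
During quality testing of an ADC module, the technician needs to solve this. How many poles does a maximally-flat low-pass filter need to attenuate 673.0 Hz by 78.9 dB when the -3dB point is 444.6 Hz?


Butterworth filter order formula:
n = log10(10^(A/10) - 1) / (2 * log10(f_stop/f_pass))
10^(78.9/10) - 1 = 77624710.6629
f_stop/f_pass = 673.0 / 444.6 = 1.5137
n = 21.9111 -> ceil = 22

22


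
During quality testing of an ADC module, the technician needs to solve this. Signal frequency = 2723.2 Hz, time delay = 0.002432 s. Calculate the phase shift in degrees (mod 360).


Phase shift from frequency and time delay:
phi = 360 * f * t_delay
    = 360 * 2723.2 * 0.002432
    = 2384.22 degrees
    mod 360 = 224.22 degrees

224.22 degrees


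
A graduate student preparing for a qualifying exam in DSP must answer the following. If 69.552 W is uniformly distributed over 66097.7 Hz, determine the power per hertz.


Power spectral density:
PSD = P / BW
    = 69.552 / 66097.7
    = 0.00105226 W/Hz

0.00105226 W/Hz


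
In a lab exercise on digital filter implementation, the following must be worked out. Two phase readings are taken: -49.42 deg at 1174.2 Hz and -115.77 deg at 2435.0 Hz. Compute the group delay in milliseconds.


Group delay from phase difference:
tau = -d(phi)/d(omega)
d(phi) = -66.35 deg = -1.158026 rad
d(omega) = 2*pi*(2435.0 - 1174.2) = 7921.84 rad/s
tau = -(-1.158026) / 7921.84
    = 0.1462 ms

0.1462 ms


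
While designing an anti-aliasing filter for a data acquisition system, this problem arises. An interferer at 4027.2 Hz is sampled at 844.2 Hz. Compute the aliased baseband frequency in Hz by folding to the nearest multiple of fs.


Compute the nearest integer multiple of fs to the signal:
n = round(4027.2 / 844.2) = 5
f_alias = |4027.2 - 5 * 844.2|
        = |4027.2 - 4221.0|
        = 193.8 Hz

193.8


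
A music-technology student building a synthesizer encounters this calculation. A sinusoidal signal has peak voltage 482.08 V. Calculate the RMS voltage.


RMS voltage for a sinusoidal waveform:
V_rms = V_peak / sqrt(2)
      = 482.08 / 1.414214
      = 340.882 V

340.882 V


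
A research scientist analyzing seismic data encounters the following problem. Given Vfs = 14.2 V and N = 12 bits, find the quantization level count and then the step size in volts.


Step 1 — number of quantization levels:
L = 2^N = 2^12 = 4096

Step 2 — LSB step size:
delta = Vfs / L
      = 14.2 / 4096
      = 0.0034668 V

Levels = 4096; step size = 0.0034668 V


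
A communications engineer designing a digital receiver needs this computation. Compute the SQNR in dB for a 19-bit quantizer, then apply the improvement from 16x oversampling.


Step 1 — baseline SQNR at Nyquist:
SQNR_base = 6.02*N + 1.76
          = 6.02*19 + 1.76
          = 116.14 dB

Step 2 — oversampling processing gain:
G = 10*log10(OSR) = 10*log10(16) = 12.04 dB

Step 3 — total:
SQNR_total = 116.14 + 12.04 = 128.18 dB

Base SQNR = 116.14 dB; oversampled SQNR = 128.18 dB


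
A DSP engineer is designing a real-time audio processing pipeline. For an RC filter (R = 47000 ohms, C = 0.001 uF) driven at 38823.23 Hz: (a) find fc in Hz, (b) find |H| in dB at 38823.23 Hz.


Step 1 — cutoff frequency:
fc = 1 / (2*pi*R*C)
C = 0.001 uF = 1e-09 F
fc = 1 / (2*pi*47000*1e-09)
   = 3386.275 Hz

Step 2 — magnitude at f = 38823.23 Hz:
|H(f)| = 1 / sqrt(1 + (f/fc)^2)
f/fc = 38823.23 / 3386.275 = 11.464878
|H| = 1 / sqrt(1 + 131.443428) = 0.086893
|H|_dB = 20*log10(0.086893) = -21.22 dB

fc = 3386.275 Hz; |H(38823.23 Hz)| = -21.22 dB


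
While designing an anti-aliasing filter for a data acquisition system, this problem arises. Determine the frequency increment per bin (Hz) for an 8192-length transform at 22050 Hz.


DFT frequency resolution:
df = fs / N
   = 22050 / 8192
   = 2.6917 Hz

2.6917 Hz


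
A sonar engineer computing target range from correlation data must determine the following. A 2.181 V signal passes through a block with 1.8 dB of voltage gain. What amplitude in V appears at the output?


Output voltage from dB gain:
V_out = V_in * 10^(gain_dB / 20)
      = 2.181 * 10^(1.8 / 20)
      = 2.181 * 1.230269
      = 2.6832 V

2.6832 V


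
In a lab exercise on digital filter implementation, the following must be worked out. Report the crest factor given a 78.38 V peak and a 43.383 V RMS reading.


Crest factor is the ratio of peak to RMS:
CF = V_peak / V_rms
   = 78.38 / 43.383
   = 1.8067

1.8067


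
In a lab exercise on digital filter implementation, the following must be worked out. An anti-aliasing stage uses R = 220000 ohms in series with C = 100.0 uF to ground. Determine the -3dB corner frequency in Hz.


Cutoff frequency of a first-order RC filter:
fc = 1 / (2 * pi * R * C)
C = 100.0 uF = 0.0001 F
fc = 1 / (2 * pi * 220000 * 0.0001)
   = 1 / 138.23007675795
   = 0.007234 Hz

0.007234 Hz


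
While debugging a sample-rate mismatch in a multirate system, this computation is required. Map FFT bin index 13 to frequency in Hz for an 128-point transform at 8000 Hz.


Frequency of DFT bin k:
f_k = k * fs / N
    = 13 * 8000 / 128
    = 104000 / 128
    = 812.5 Hz

812.5 Hz


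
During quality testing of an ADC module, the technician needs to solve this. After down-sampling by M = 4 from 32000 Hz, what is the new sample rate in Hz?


Decimation reduces the sample rate:
fs_out = fs_in / M
       = 32000 / 4
       = 8000.0 Hz

8000.0 Hz


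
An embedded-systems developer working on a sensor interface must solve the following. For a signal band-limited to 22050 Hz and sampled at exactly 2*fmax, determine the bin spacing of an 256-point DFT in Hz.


Step 1 — Nyquist sampling rate:
fs = 2 * fmax = 2 * 22050 = 44100 Hz

Step 2 — DFT bin spacing:
df = fs / N = 44100 / 256 = 172.2656 Hz

172.2656 Hz


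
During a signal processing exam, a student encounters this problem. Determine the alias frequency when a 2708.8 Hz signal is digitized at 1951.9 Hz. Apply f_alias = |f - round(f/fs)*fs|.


Compute the nearest integer multiple of fs to the signal:
n = round(2708.8 / 1951.9) = 1
f_alias = |2708.8 - 1 * 1951.9|
        = |2708.8 - 1951.9|
        = 756.9 Hz

756.9


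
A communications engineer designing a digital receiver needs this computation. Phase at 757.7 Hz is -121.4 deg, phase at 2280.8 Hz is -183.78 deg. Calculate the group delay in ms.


Group delay from phase difference:
tau = -d(phi)/d(omega)
d(phi) = -62.38 deg = -1.088736 rad
d(omega) = 2*pi*(2280.8 - 757.7) = 9569.9195 rad/s
tau = -(-1.088736) / 9569.9195
    = 0.1138 ms

0.1138 ms


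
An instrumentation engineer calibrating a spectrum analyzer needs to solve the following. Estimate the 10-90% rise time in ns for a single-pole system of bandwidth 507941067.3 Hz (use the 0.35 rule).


Rise time from bandwidth relationship:
tr = 0.35 / BW
   = 0.35 / 507941067.3
   = 6.890563149e-10 s
   = 0.6891 ns

0.6891 ns


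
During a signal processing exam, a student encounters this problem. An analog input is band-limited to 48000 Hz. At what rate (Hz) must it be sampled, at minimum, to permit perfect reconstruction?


The Nyquist rate is twice the maximum frequency component.
fs_min = 2 * fmax
      = 2 * 48000
      = 96000 Hz

96000


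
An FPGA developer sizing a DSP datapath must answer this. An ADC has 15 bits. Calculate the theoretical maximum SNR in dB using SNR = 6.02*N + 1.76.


Theoretical SNR for a full-scale sinusoid:
SNR = 6.02 * N + 1.76
    = 6.02 * 15 + 1.76
    = 90.3 + 1.76
    = 92.06 dB

92.06 dB


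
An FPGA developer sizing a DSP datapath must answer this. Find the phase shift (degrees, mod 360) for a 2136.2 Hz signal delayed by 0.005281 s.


Phase shift from frequency and time delay:
phi = 360 * f * t_delay
    = 360 * 2136.2 * 0.005281
    = 4061.26 degrees
    mod 360 = 101.26 degrees

101.26 degrees


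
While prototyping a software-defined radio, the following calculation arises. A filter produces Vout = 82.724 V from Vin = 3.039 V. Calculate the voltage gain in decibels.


Voltage gain in dB:
G = 20 * log10(Vout / Vin)
  = 20 * log10(82.724 / 3.039)
  = 20 * log10(27.220796)
  = 20 * 1.434901
  = 28.7 dB

28.7 dB


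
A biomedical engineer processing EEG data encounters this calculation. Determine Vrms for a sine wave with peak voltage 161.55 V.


RMS voltage for a sinusoidal waveform:
V_rms = V_peak / sqrt(2)
      = 161.55 / 1.414214
      = 114.233 V

114.233 V


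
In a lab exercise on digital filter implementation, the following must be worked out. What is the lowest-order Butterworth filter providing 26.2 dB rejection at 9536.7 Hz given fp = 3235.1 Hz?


Butterworth filter order formula:
n = log10(10^(A/10) - 1) / (2 * log10(f_stop/f_pass))
10^(26.2/10) - 1 = 415.8694
f_stop/f_pass = 9536.7 / 3235.1 = 2.9479
n = 2.789 -> ceil = 3

3


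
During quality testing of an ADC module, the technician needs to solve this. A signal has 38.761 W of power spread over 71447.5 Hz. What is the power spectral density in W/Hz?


Power spectral density:
PSD = P / BW
    = 38.761 / 71447.5
    = 0.00054251 W/Hz

0.00054251 W/Hz


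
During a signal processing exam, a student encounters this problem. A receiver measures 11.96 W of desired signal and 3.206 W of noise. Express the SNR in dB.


SNR in decibels:
SNR = 10 * log10(Ps / Pn)
    = 10 * log10(11.96 / 3.206)
    = 10 * log10(3.7305)
    = 10 * 0.5718
    = 5.72 dB

5.72 dB


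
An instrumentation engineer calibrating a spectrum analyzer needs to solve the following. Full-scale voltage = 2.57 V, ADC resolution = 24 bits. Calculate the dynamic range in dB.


Dynamic range from full-scale to LSB:
V_min = V_max / 2^bits = 2.57 / 2^24
DR = 20 * log10(V_max / V_min)
   = 20 * log10(2^24)
   = 20 * 24 * log10(2)
   = 144.49 dB

144.49 dB


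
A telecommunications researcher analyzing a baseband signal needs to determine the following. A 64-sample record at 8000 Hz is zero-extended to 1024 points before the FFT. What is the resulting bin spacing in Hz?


Frequency resolution after zero-padding:
N_padded = 64 * 16 = 1024
df = fs / N_padded
   = 8000 / 1024
   = 7.8125 Hz

7.8125 Hz


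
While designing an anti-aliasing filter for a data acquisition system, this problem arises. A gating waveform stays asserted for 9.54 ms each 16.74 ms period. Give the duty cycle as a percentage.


Duty cycle as a percentage:
DC = (t_on / T) * 100
   = (9.54 / 16.74) * 100
   = 0.569892 * 100
   = 56.99 %

56.99 %


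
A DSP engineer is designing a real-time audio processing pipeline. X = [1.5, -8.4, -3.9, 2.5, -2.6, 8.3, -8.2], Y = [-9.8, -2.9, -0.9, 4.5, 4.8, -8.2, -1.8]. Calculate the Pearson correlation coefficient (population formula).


Pearson correlation coefficient (population):
r = cov(X,Y) / (std(X) * std(Y))
Mean X = -1.5429, Mean Y = -2.0429
Cov(X,Y) = -9.060408
Std(X) = 5.61245, Std(Y) = 5.207373
r = -0.31

-0.31


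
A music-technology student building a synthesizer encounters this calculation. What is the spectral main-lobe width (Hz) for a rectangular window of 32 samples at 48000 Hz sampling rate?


Main lobe width for a rectangular window:
Width = 2 * fs / N
      = 2 * 48000 / 32
      = 96000 / 32
      = 3000.0 Hz

3000.0 Hz


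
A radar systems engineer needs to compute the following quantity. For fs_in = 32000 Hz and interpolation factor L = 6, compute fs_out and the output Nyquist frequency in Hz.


Step 1 — output sample rate after interpolation by L:
fs_out = L * fs_in = 6 * 32000 = 192000 Hz

Step 2 — Nyquist frequency of the output stream:
f_Nyq = fs_out / 2 = 192000 / 2 = 96000.0 Hz

fs_out = 192000 Hz; f_Nyquist = 96000.0 Hz


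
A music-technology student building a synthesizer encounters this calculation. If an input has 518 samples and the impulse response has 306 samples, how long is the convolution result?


Linear convolution output length:
L = N + M - 1
  = 518 + 306 - 1
  = 823 samples

823


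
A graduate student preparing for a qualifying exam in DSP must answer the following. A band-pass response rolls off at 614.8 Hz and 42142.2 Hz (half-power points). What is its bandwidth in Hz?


Bandwidth is the difference of -3dB frequencies:
BW = f_high - f_low
   = 42142.2 - 614.8
   = 41527.4 Hz

41527.4 Hz


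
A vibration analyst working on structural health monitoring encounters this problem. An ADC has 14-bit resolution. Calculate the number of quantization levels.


Number of quantization levels = 2^N
= 2^14
= 16384

16384


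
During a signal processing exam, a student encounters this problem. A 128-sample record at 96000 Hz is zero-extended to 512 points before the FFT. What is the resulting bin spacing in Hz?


Frequency resolution after zero-padding:
N_padded = 128 * 4 = 512
df = fs / N_padded
   = 96000 / 512
   = 187.5 Hz

187.5 Hz


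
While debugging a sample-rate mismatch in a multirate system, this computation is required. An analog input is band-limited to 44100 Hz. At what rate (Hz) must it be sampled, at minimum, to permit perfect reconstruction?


The Nyquist rate is twice the maximum frequency component.
fs_min = 2 * fmax
      = 2 * 44100
      = 88200 Hz

88200


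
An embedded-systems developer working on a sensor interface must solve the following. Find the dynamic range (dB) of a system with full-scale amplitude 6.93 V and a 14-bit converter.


Dynamic range from full-scale to LSB:
V_min = V_max / 2^bits = 6.93 / 2^14
DR = 20 * log10(V_max / V_min)
   = 20 * log10(2^14)
   = 20 * 14 * log10(2)
   = 84.29 dB

84.29 dB


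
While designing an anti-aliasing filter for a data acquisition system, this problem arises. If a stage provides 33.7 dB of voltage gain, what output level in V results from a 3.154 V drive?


Output voltage from dB gain:
V_out = V_in * 10^(gain_dB / 20)
      = 3.154 * 10^(33.7 / 20)
      = 3.154 * 48.417237
      = 152.708 V

152.708 V


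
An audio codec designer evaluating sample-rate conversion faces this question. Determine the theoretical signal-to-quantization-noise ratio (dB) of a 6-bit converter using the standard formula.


Theoretical SNR for a full-scale sinusoid:
SNR = 6.02 * N + 1.76
    = 6.02 * 6 + 1.76
    = 36.12 + 1.76
    = 37.88 dB

37.88 dB


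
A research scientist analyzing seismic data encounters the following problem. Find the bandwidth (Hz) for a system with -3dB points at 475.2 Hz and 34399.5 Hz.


Bandwidth is the difference of -3dB frequencies:
BW = f_high - f_low
   = 34399.5 - 475.2
   = 33924.3 Hz

33924.3 Hz


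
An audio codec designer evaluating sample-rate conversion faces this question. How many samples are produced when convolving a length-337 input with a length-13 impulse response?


Linear convolution output length:
L = N + M - 1
  = 337 + 13 - 1
  = 349 samples

349


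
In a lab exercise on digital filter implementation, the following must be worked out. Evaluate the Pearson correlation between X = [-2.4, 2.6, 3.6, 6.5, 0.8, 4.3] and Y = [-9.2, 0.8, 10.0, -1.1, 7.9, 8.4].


Pearson correlation coefficient (population):
r = cov(X,Y) / (std(X) * std(Y))
Mean X = 2.5667, Mean Y = 2.8
Cov(X,Y) = 8.721667
Std(X) = 2.808717, Std(Y) = 6.7382
r = 0.4608

0.4608


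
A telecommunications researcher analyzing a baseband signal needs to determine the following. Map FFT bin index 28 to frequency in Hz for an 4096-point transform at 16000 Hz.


Frequency of DFT bin k:
f_k = k * fs / N
    = 28 * 16000 / 4096
    = 448000 / 4096
    = 109.375 Hz

109.375 Hz


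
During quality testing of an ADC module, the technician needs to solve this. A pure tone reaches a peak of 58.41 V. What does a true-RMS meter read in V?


RMS voltage for a sinusoidal waveform:
V_rms = V_peak / sqrt(2)
      = 58.41 / 1.414214
      = 41.302 V

41.302 V


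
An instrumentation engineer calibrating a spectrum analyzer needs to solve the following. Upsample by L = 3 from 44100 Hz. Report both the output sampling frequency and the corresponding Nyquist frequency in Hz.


Step 1 — output sample rate after interpolation by L:
fs_out = L * fs_in = 3 * 44100 = 132300 Hz

Step 2 — Nyquist frequency of the output stream:
f_Nyq = fs_out / 2 = 132300 / 2 = 66150.0 Hz

fs_out = 132300 Hz; f_Nyquist = 66150.0 Hz


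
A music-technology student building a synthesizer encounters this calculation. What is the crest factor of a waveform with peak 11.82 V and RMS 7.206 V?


Crest factor is the ratio of peak to RMS:
CF = V_peak / V_rms
   = 11.82 / 7.206
   = 1.6403

1.6403


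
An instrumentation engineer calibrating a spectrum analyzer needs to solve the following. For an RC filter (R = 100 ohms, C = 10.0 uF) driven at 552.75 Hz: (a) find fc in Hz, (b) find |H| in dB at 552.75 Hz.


Step 1 — cutoff frequency:
fc = 1 / (2*pi*R*C)
C = 10.0 uF = 1e-05 F
fc = 1 / (2*pi*100*1e-05)
   = 159.155 Hz

Step 2 — magnitude at f = 552.75 Hz:
|H(f)| = 1 / sqrt(1 + (f/fc)^2)
f/fc = 552.75 / 159.155 = 3.473029
|H| = 1 / sqrt(1 + 12.06193) = 0.2766918
|H|_dB = 20*log10(0.2766918) = -11.16 dB

fc = 159.155 Hz; |H(552.75 Hz)| = -11.16 dB


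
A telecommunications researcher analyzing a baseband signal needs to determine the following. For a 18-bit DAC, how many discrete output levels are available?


Number of quantization levels = 2^N
= 2^18
= 262144

262144


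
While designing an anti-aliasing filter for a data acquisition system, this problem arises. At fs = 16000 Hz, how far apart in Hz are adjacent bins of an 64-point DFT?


DFT frequency resolution:
df = fs / N
   = 16000 / 64
   = 250.0 Hz

250.0 Hz


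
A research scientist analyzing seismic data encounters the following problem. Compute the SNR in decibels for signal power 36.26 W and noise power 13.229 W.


SNR in decibels:
SNR = 10 * log10(Ps / Pn)
    = 10 * log10(36.26 / 13.229)
    = 10 * log10(2.7409)
    = 10 * 0.4379
    = 4.38 dB

4.38 dB


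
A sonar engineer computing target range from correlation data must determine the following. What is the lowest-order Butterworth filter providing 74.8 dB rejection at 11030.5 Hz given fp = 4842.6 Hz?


Butterworth filter order formula:
n = log10(10^(A/10) - 1) / (2 * log10(f_stop/f_pass))
10^(74.8/10) - 1 = 30199516.204
f_stop/f_pass = 11030.5 / 4842.6 = 2.2778
n = 10.4611 -> ceil = 11

11


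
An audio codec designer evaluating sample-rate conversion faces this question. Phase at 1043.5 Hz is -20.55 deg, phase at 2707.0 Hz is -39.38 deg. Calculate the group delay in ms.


Group delay from phase difference:
tau = -d(phi)/d(omega)
d(phi) = -18.83 deg = -0.328645 rad
d(omega) = 2*pi*(2707.0 - 1043.5) = 10452.0788 rad/s
tau = -(-0.328645) / 10452.0788
    = 0.0314 ms

0.0314 ms


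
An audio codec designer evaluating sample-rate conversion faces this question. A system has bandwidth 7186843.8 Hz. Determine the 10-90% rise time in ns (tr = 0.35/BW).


Rise time from bandwidth relationship:
tr = 0.35 / BW
   = 0.35 / 7186843.8
   = 4.870009837e-08 s
   = 48.7001 ns

48.7001 ns


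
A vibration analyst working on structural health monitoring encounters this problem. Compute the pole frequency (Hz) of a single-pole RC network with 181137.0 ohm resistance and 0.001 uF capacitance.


Cutoff frequency of a first-order RC filter:
fc = 1 / (2 * pi * R * C)
C = 0.001 uF = 1e-09 F
fc = 1 / (2 * pi * 181137.0 * 1e-09)
   = 1 / 0.0011381173369866
   = 878.644027 Hz

878.644027 Hz


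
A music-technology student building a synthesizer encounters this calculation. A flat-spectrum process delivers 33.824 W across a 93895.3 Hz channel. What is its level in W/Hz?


Power spectral density:
PSD = P / BW
    = 33.824 / 93895.3
    = 0.00036023 W/Hz

0.00036023 W/Hz


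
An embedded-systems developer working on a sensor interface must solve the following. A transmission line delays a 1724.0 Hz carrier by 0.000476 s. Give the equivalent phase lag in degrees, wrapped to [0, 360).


Phase shift from frequency and time delay:
phi = 360 * f * t_delay
    = 360 * 1724.0 * 0.000476
    = 295.42 degrees
    mod 360 = 295.42 degrees

295.42 degrees


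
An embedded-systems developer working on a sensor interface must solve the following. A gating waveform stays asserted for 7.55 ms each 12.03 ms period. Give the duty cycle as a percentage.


Duty cycle as a percentage:
DC = (t_on / T) * 100
   = (7.55 / 12.03) * 100
   = 0.627598 * 100
   = 62.76 %

62.76 %


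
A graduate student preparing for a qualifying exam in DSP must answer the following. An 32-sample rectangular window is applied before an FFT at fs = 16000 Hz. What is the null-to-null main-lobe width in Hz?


Main lobe width for a rectangular window:
Width = 2 * fs / N
      = 2 * 16000 / 32
      = 32000 / 32
      = 1000.0 Hz

1000.0 Hz


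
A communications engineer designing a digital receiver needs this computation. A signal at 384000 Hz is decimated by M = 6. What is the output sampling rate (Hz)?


Decimation reduces the sample rate:
fs_out = fs_in / M
       = 384000 / 6
       = 64000.0 Hz

64000.0 Hz


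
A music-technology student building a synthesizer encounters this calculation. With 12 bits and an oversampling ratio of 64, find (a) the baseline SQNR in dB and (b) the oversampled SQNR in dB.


Step 1 — baseline SQNR at Nyquist:
SQNR_base = 6.02*N + 1.76
          = 6.02*12 + 1.76
          = 74.0 dB

Step 2 — oversampling processing gain:
G = 10*log10(OSR) = 10*log10(64) = 18.06 dB

Step 3 — total:
SQNR_total = 74.0 + 18.06 = 92.06 dB

Base SQNR = 74.0 dB; oversampled SQNR = 92.06 dB


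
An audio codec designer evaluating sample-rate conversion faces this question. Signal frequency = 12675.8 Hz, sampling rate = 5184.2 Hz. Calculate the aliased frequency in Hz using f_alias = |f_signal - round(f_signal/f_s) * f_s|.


Compute the nearest integer multiple of fs to the signal:
n = round(12675.8 / 5184.2) = 2
f_alias = |12675.8 - 2 * 5184.2|
        = |12675.8 - 10368.4|
        = 2307.4 Hz

2307.4
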